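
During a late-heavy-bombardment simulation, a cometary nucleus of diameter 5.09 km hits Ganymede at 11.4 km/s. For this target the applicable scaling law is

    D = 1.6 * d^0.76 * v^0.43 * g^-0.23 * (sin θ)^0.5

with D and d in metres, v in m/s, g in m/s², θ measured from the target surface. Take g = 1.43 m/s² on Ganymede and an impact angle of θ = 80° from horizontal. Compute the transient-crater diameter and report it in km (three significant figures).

In SI units: d = 5090 m, v = 11400 m/s.
d^0.76 = 5090^0.76 = 656.3
v^0.43 = 11400^0.43 = 55.52
g^-0.23 = 1.43^-0.23 = 0.9210
(sin 80°)^0.5 = 0.9848^0.5 = 0.9924
D = 1.6 × 656.3 × 55.52 × 0.9210 × 0.9924 = 53287 m
   = 53.29 km

D ≈ 53.3 km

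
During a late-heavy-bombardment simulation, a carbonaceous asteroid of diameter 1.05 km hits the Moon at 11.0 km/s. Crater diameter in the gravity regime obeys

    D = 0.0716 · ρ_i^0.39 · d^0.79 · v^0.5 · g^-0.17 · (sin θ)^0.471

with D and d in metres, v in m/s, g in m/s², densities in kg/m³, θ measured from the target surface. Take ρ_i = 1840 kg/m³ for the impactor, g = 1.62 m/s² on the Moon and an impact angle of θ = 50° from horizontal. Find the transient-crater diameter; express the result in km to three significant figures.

D ≈ 27.9 km

In SI units: d = 1050 m, v = 11000 m/s.
ρ_i^0.39 = 1840^0.39 = 18.76
d^0.79 = 1050^0.79 = 243.6
v^0.5 = 11000^0.5 = 104.9
g^-0.17 = 1.62^-0.17 = 0.9213
(sin 50°)^0.471 = 0.7660^0.471 = 0.8820
D = 0.0716 × 18.76 × 243.6 × 104.9 × 0.9213 × 0.8820 = 27891 m
   = 27.89 km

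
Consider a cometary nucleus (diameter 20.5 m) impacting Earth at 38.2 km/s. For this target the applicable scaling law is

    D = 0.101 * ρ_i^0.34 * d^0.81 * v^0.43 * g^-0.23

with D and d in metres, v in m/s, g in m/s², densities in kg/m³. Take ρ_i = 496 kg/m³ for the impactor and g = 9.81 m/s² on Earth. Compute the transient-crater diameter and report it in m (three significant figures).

In SI units: v = 38200 m/s.
ρ_i^0.34 = 496^0.34 = 8.250
d^0.81 = 20.5^0.81 = 11.55
v^0.43 = 38200^0.43 = 93.39
g^-0.23 = 9.81^-0.23 = 0.5914
D = 0.101 × 8.250 × 11.55 × 93.39 × 0.5914 = 531.5 m

D ≈ 532 m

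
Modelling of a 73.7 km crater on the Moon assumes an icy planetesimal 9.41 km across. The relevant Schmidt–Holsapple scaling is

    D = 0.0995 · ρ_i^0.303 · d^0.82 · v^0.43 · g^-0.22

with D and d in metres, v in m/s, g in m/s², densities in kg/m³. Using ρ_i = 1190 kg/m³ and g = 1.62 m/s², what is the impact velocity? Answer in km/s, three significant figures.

v ≈ 10.3 km/s

Rearranging for v: v = [D / (0.0995 · 1190^0.303 · 9410^0.82 · 1.62^-0.22)]^(1/0.43).
D = 73700 m.
1190^0.303 = 8.549
9410^0.82 = 1813
1.62^-0.22 = 0.8993
Denominator = 0.0995 × 8.549 × 1813 × 0.8993 = 1387
D / 1387 = 73700 / 1387 = 53.14
v = 53.14^(1/0.43) = 53.14^2.3256 = 10295 m/s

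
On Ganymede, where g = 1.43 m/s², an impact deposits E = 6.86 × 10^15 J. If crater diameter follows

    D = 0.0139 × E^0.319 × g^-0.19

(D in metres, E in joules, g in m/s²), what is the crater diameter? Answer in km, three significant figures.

D ≈ 1.46 km

E^0.319 = (6.86 × 10^15)^0.319 = 1.127 × 10^5
g^-0.19 = 1.43^-0.19 = 0.9343
D = 0.0139 × 1.127 × 10^5 × 0.9343 = 1464 m
   = 1.464 km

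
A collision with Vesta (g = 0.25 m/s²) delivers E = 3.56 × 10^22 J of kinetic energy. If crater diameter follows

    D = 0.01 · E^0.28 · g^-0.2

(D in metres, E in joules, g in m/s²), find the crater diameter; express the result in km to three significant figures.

E^0.28 = (3.56 × 10^22)^0.28 = 2.063 × 10^6
g^-0.2 = 0.25^-0.2 = 1.320
D = 0.01 × 2.063 × 10^6 × 1.320 = 27232 m
   = 27.23 km

D ≈ 27.2 km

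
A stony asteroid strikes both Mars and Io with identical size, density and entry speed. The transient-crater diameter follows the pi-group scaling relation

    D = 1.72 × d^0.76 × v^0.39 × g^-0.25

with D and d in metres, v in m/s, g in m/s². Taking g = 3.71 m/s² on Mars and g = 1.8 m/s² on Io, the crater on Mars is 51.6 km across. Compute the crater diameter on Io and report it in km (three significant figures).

All impactor-dependent factors cancel in the ratio, leaving D_Io/D_Mars = (g_Io/g_Mars)^-0.25.
(1.8/3.71)^-0.25 = 0.4852^-0.25 = 1.198
D_Io = 1.198 × 51.6 km = 61.8 km

D ≈ 61.8 km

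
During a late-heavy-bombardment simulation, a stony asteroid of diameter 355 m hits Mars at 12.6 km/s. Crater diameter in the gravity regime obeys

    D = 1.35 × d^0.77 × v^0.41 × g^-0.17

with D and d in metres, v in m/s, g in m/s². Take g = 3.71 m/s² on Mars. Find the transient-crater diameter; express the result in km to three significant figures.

D ≈ 4.77 km

In SI units: v = 12600 m/s.
d^0.77 = 355^0.77 = 91.98
v^0.41 = 12600^0.41 = 47.99
g^-0.17 = 3.71^-0.17 = 0.8002
D = 1.35 × 91.98 × 47.99 × 0.8002 = 4768 m
   = 4.768 km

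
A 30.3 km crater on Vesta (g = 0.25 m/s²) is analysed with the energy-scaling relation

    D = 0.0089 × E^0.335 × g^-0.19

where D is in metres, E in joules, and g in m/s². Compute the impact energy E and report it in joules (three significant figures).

E ≈ 1.44 × 10^19 J

Rearranging: E = [D / (0.0089 · g^-0.19)]^(1/0.335).
D = 30300 m.
g^-0.19 = 0.25^-0.19 = 1.301
D / (0.0089 × 1.301) = 30300 / (0.01158) = 2.617 × 10^6
E = (2.617 × 10^6)^2.9851 = 1.438 × 10^19 J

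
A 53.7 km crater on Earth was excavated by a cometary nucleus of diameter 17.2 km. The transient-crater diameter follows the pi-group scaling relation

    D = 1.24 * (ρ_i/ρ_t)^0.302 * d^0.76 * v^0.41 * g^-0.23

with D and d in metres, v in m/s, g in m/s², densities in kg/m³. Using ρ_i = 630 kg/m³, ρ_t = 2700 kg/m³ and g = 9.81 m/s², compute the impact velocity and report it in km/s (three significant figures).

v ≈ 30.1 km/s

Rearranging for v: v = [D / (1.24 · (630/2700)^0.302 · 17200^0.76 · 9.81^-0.23)]^(1/0.41).
D = 53700 m.
(630/2700)^0.302 = 0.6444
17200^0.76 = 1656
9.81^-0.23 = 0.5914
Denominator = 1.24 × 0.6444 × 1656 × 0.5914 = 782.6
D / 782.6 = 53700 / 782.6 = 68.62
v = 68.62^(1/0.41) = 68.62^2.439 = 30137 m/s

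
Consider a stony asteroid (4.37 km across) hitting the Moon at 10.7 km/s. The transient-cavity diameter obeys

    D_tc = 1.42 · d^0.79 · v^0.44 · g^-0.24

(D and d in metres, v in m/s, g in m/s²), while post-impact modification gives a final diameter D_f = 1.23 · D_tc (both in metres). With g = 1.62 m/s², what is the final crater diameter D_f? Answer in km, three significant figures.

D_f ≈ 69.3 km

In SI: d = 4370 m, v = 10700 m/s.
d^0.79 = 4370^0.79 = 751.6
v^0.44 = 10700^0.44 = 59.28
g^-0.24 = 1.62^-0.24 = 0.8907
D_tc = 1.42 × 751.6 × 59.28 × 0.8907 = 56350 m
D_f = 1.23 × 56350 = 69310 m
     = 69.31 km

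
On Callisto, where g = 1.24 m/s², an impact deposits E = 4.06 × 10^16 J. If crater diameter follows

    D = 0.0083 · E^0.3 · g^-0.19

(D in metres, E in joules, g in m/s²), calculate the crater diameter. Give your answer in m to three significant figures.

E^0.3 = (4.06 × 10^16)^0.3 = 9.606 × 10^4
g^-0.19 = 1.24^-0.19 = 0.9600
D = 0.0083 × 9.606 × 10^4 × 0.9600 = 765.4 m

D ≈ 765 m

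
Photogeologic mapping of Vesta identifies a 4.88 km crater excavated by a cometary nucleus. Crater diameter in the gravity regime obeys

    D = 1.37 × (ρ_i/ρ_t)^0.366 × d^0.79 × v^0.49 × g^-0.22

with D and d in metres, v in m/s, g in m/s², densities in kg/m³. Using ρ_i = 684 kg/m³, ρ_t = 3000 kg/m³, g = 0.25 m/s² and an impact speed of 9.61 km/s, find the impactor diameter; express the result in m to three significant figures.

Rearranging for d: d = [D / (1.37 · (684/3000)^0.366 · 9610^0.49 · 0.25^-0.22)]^(1/0.79).
D = 4880 m.
(684/3000)^0.366 = 0.5821
9610^0.49 = 89.44
0.25^-0.22 = 1.357
Denominator = 1.37 × 0.5821 × 89.44 × 1.357 = 96.79
D / 96.79 = 4880 / 96.79 = 50.42
d = 50.42^(1/0.79) = 50.42^1.2658 = 142.9 m

d ≈ 143 m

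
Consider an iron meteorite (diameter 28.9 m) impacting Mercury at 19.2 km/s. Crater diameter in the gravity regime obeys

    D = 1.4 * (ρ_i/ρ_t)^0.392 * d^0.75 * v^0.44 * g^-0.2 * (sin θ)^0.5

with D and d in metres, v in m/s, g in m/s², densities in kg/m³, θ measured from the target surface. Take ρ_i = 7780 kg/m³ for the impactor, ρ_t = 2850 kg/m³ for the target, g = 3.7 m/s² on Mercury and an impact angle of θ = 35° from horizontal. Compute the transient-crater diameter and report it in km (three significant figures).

D ≈ 1.16 km

In SI units: v = 19200 m/s.
(ρ_i/ρ_t)^0.392 = (7780/2850)^0.392 = 1.482
d^0.75 = 28.9^0.75 = 12.46
v^0.44 = 19200^0.44 = 76.67
g^-0.2 = 3.7^-0.2 = 0.7698
(sin 35°)^0.5 = 0.5736^0.5 = 0.7574
D = 1.4 × 1.482 × 12.46 × 76.67 × 0.7698 × 0.7574 = 1156 m
   = 1.156 km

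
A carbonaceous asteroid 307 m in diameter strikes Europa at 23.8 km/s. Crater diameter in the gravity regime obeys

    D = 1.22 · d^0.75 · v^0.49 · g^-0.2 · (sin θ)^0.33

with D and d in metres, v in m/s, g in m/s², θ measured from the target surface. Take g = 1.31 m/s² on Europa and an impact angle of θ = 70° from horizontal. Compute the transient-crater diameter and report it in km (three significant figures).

D ≈ 11.6 km

In SI units: v = 23800 m/s.
d^0.75 = 307^0.75 = 73.34
v^0.49 = 23800^0.49 = 139.5
g^-0.2 = 1.31^-0.2 = 0.9474
(sin 70°)^0.33 = 0.9397^0.33 = 0.9797
D = 1.22 × 73.34 × 139.5 × 0.9474 × 0.9797 = 11585 m
   = 11.59 km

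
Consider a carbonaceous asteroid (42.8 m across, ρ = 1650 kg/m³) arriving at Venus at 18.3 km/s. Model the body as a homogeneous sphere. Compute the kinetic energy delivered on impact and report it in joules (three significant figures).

v = 18300 m/s.
Mass m = (π/6) ρ d³ = (π/6) × 1650 × (42.8)³ = 6.774 × 10^7 kg
E = ½ m v² = 0.5 × 6.774 × 10^7 × (18300)² = 1.134 × 10^16 J

E ≈ 1.13 × 10^16 J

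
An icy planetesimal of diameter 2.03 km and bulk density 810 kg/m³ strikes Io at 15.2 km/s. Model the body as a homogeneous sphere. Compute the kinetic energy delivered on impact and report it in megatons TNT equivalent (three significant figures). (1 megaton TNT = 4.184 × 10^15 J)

d = 2030 m; v = 15200 m/s.
Mass m = (π/6) ρ d³ = (π/6) × 810 × (2030)³ = 3.548 × 10^12 kg
E = ½ m v² = 0.5 × 3.548 × 10^12 × (15200)² = 4.099 × 10^20 J
   = 4.099 × 10^20 / 4.184×10^15 = 97968 Mt

E ≈ 98000 Mt TNT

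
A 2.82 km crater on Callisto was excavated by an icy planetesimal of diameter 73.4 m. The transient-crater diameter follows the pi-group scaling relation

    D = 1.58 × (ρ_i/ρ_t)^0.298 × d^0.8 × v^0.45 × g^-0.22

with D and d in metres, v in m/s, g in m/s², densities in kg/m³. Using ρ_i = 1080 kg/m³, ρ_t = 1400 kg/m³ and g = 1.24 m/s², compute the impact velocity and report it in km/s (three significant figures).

v ≈ 10.7 km/s

Rearranging for v: v = [D / (1.58 · (1080/1400)^0.298 · 73.4^0.8 · 1.24^-0.22)]^(1/0.45).
D = 2820 m.
(1080/1400)^0.298 = 0.9256
73.4^0.8 = 31.09
1.24^-0.22 = 0.9538
Denominator = 1.58 × 0.9256 × 31.09 × 0.9538 = 43.37
D / 43.37 = 2820 / 43.37 = 65.02
v = 65.02^(1/0.45) = 65.02^2.2222 = 10689 m/s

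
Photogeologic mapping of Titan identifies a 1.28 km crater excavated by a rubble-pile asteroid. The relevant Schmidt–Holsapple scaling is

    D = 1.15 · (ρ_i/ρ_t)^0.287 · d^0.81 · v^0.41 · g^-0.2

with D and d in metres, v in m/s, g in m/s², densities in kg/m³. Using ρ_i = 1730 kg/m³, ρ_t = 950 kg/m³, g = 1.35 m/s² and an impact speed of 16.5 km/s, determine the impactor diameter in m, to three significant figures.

d ≈ 36.8 m

Rearranging for d: d = [D / (1.15 · (1730/950)^0.287 · 16500^0.41 · 1.35^-0.2)]^(1/0.81).
D = 1280 m.
(1730/950)^0.287 = 1.188
16500^0.41 = 53.60
1.35^-0.2 = 0.9417
Denominator = 1.15 × 1.188 × 53.60 × 0.9417 = 68.96
D / 68.96 = 1280 / 68.96 = 18.56
d = 18.56^(1/0.81) = 18.56^1.2346 = 36.83 m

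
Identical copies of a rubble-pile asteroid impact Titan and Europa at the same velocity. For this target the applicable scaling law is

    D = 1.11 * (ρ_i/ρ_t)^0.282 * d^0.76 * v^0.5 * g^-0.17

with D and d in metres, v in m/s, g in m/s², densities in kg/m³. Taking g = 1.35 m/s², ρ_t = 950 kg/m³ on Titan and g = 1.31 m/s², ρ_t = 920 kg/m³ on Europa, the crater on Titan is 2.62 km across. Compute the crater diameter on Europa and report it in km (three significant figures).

The impactor-only factors (d, v, ρ_i) cancel in the ratio, leaving D_Europa/D_Titan = (g_Europa/g_Titan)^-0.17 · (ρ_t,Titan/ρ_t,Europa)^0.282.
(1.31/1.35)^-0.17 = 0.9704^-0.17 = 1.005
(950/920)^0.282 = 1.033^0.282 = 1.009
Ratio = 1.005 × 1.009 = 1.014
D_Europa = 1.014 × 2.62 km = 2.66 km

D ≈ 2.66 km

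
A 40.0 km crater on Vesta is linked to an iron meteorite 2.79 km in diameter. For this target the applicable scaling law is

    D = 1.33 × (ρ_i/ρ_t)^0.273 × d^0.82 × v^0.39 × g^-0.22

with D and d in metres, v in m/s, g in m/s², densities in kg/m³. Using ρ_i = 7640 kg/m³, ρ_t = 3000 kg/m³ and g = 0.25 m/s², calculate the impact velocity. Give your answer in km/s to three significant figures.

v ≈ 4.11 km/s

Rearranging for v: v = [D / (1.33 · (7640/3000)^0.273 · 2790^0.82 · 0.25^-0.22)]^(1/0.39).
D = 40000 m.
(7640/3000)^0.273 = 1.291
2790^0.82 = 669.0
0.25^-0.22 = 1.357
Denominator = 1.33 × 1.291 × 669.0 × 1.357 = 1559
D / 1559 = 40000 / 1559 = 25.66
v = 25.66^(1/0.39) = 25.66^2.5641 = 4107 m/s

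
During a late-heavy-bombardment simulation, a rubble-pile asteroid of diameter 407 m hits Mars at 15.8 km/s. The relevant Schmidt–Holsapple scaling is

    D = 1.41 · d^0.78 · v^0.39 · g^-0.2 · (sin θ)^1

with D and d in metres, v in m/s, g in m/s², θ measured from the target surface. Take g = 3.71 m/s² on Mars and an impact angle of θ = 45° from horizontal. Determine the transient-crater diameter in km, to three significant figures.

In SI units: v = 15800 m/s.
d^0.78 = 407^0.78 = 108.5
v^0.39 = 15800^0.39 = 43.40
g^-0.2 = 3.71^-0.2 = 0.7694
(sin 45°)^1 = 0.7071^1 = 0.7071
D = 1.41 × 108.5 × 43.40 × 0.7694 × 0.7071 = 3612 m
   = 3.612 km

D ≈ 3.61 km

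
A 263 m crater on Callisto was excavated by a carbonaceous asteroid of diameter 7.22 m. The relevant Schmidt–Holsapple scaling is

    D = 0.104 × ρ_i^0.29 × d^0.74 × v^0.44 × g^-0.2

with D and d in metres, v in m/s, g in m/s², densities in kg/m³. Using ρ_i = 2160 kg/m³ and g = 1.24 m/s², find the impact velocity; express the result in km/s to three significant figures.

v ≈ 13.6 km/s

Rearranging for v: v = [D / (0.104 · 2160^0.29 · 7.22^0.74 · 1.24^-0.2)]^(1/0.44).
2160^0.29 = 9.268
7.22^0.74 = 4.318
1.24^-0.2 = 0.9579
Denominator = 0.104 × 9.268 × 4.318 × 0.9579 = 3.987
D / 3.987 = 263 / 3.987 = 65.96
v = 65.96^(1/0.44) = 65.96^2.2727 = 13636 m/s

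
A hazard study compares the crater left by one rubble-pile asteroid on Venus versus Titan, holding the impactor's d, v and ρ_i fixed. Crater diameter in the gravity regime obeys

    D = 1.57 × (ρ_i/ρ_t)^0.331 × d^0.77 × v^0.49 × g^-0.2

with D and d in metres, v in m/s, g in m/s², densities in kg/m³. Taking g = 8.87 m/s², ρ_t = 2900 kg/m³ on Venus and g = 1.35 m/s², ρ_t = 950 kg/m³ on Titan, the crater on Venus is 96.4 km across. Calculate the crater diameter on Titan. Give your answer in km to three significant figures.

The impactor-only factors (d, v, ρ_i) cancel in the ratio, leaving D_Titan/D_Venus = (g_Titan/g_Venus)^-0.2 · (ρ_t,Venus/ρ_t,Titan)^0.331.
(1.35/8.87)^-0.2 = 0.1522^-0.2 = 1.457
(2900/950)^0.331 = 3.053^0.331 = 1.447
Ratio = 1.457 × 1.447 = 2.108
D_Titan = 2.108 × 96.4 km = 203 km

D ≈ 203 km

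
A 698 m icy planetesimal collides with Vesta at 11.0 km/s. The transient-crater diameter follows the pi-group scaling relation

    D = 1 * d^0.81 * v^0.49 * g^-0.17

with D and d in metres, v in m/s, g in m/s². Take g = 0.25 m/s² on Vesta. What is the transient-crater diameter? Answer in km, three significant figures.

In SI units: v = 11000 m/s.
d^0.81 = 698^0.81 = 201.2
v^0.49 = 11000^0.49 = 95.56
g^-0.17 = 0.25^-0.17 = 1.266
D = 1 × 201.2 × 95.56 × 1.266 = 24341 m
   = 24.34 km

D ≈ 24.3 km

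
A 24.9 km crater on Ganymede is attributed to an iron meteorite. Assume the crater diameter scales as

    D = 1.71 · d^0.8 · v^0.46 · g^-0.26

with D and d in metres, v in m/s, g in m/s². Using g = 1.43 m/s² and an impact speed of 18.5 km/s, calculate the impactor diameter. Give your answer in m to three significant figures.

d ≈ 632 m

Rearranging for d: d = [D / (1.71 · 18500^0.46 · 1.43^-0.26)]^(1/0.8).
D = 24900 m.
18500^0.46 = 91.81
1.43^-0.26 = 0.9112
Denominator = 1.71 × 91.81 × 0.9112 = 143.1
D / 143.1 = 24900 / 143.1 = 174.0
d = 174.0^(1/0.8) = 174.0^1.25 = 632.0 m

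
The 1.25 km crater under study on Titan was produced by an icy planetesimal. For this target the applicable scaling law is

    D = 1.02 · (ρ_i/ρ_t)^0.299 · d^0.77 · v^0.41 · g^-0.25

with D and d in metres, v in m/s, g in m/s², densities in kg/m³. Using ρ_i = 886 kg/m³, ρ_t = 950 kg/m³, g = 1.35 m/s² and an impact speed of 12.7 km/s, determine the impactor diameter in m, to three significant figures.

d ≈ 75.8 m

Rearranging for d: d = [D / (1.02 · (886/950)^0.299 · 12700^0.41 · 1.35^-0.25)]^(1/0.77).
D = 1250 m.
(886/950)^0.299 = 0.9794
12700^0.41 = 48.15
1.35^-0.25 = 0.9277
Denominator = 1.02 × 0.9794 × 48.15 × 0.9277 = 44.62
D / 44.62 = 1250 / 44.62 = 28.01
d = 28.01^(1/0.77) = 28.01^1.2987 = 75.79 m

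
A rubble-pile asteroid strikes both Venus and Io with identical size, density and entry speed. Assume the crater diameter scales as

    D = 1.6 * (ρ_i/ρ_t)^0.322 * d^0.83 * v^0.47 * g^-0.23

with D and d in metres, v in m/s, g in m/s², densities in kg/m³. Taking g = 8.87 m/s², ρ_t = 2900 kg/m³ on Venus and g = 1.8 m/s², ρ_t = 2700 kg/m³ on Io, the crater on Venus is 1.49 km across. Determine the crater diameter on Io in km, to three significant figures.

The impactor-only factors (d, v, ρ_i) cancel in the ratio, leaving D_Io/D_Venus = (g_Io/g_Venus)^-0.23 · (ρ_t,Venus/ρ_t,Io)^0.322.
(1.8/8.87)^-0.23 = 0.2029^-0.23 = 1.443
(2900/2700)^0.322 = 1.074^0.322 = 1.023
Ratio = 1.443 × 1.023 = 1.476
D_Io = 1.476 × 1.49 km = 2.20 km

D ≈ 2.20 km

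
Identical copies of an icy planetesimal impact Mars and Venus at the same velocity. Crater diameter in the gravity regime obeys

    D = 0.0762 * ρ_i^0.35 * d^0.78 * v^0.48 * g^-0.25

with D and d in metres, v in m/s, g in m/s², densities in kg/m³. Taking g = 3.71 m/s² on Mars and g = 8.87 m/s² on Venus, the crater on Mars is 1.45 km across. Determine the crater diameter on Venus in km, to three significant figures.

D ≈ 1.17 km

All impactor-dependent factors cancel in the ratio, leaving D_Venus/D_Mars = (g_Venus/g_Mars)^-0.25.
(8.87/3.71)^-0.25 = 2.391^-0.25 = 0.8042
D_Venus = 0.8042 × 1.45 km = 1.17 km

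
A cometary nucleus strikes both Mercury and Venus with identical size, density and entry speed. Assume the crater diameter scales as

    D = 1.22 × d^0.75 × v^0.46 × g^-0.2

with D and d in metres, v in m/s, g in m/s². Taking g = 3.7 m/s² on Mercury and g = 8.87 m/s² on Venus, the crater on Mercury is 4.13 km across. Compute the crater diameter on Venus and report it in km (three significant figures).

All impactor-dependent factors cancel in the ratio, leaving D_Venus/D_Mercury = (g_Venus/g_Mercury)^-0.2.
(8.87/3.7)^-0.2 = 2.397^-0.2 = 0.8396
D_Venus = 0.8396 × 4.13 km = 3.47 km

D ≈ 3.47 km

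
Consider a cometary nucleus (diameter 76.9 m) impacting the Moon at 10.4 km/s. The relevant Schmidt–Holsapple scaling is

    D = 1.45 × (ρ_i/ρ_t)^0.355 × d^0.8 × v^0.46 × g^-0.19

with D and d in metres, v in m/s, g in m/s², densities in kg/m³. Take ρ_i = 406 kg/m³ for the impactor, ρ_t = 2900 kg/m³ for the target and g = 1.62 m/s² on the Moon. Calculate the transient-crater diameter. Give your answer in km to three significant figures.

D ≈ 1.50 km

In SI units: v = 10400 m/s.
(ρ_i/ρ_t)^0.355 = (406/2900)^0.355 = 0.4976
d^0.8 = 76.9^0.8 = 32.27
v^0.46 = 10400^0.46 = 70.44
g^-0.19 = 1.62^-0.19 = 0.9124
D = 1.45 × 0.4976 × 32.27 × 70.44 × 0.9124 = 1496 m
   = 1.496 km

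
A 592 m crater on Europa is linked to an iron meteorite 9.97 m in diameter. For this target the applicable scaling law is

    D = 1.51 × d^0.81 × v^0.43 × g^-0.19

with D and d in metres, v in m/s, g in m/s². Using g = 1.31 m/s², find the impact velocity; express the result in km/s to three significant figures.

Rearranging for v: v = [D / (1.51 · 9.97^0.81 · 1.31^-0.19)]^(1/0.43).
9.97^0.81 = 6.441
1.31^-0.19 = 0.9500
Denominator = 1.51 × 6.441 × 0.9500 = 9.240
D / 9.240 = 592 / 9.240 = 64.07
v = 64.07^(1/0.43) = 64.07^2.3256 = 15906 m/s

v ≈ 15.9 km/s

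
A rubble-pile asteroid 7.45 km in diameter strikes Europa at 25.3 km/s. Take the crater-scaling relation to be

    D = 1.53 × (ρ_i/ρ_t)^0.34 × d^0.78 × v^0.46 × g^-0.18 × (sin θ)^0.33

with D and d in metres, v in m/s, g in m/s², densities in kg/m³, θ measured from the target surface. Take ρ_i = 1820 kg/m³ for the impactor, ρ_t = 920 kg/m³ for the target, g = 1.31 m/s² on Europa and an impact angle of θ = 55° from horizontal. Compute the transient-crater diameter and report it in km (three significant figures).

In SI units: d = 7450 m, v = 25300 m/s.
(ρ_i/ρ_t)^0.34 = (1820/920)^0.34 = 1.261
d^0.78 = 7450^0.78 = 1048
v^0.46 = 25300^0.46 = 106.0
g^-0.18 = 1.31^-0.18 = 0.9526
(sin 55°)^0.33 = 0.8192^0.33 = 0.9363
D = 1.53 × 1.261 × 1048 × 106.0 × 0.9526 × 0.9363 = 1.912 × 10^5 m
   = 191.2 km

D ≈ 191 km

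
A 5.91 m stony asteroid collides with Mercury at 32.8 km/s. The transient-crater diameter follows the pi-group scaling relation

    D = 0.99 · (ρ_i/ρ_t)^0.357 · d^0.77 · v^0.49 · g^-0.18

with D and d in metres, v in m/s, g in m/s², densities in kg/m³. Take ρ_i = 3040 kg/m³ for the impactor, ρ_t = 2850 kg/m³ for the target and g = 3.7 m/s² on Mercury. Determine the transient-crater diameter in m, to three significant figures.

D ≈ 513 m

In SI units: v = 32800 m/s.
(ρ_i/ρ_t)^0.357 = (3040/2850)^0.357 = 1.023
d^0.77 = 5.91^0.77 = 3.928
v^0.49 = 32800^0.49 = 163.2
g^-0.18 = 3.7^-0.18 = 0.7902
D = 0.99 × 1.023 × 3.928 × 163.2 × 0.7902 = 513.0 m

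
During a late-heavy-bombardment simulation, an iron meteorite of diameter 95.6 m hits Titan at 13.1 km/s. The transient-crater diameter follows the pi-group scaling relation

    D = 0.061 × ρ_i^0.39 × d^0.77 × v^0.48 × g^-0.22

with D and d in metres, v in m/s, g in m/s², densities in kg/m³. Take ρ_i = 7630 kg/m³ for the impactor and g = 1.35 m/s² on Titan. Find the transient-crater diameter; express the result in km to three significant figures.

In SI units: v = 13100 m/s.
ρ_i^0.39 = 7630^0.39 = 32.67
d^0.77 = 95.6^0.77 = 33.49
v^0.48 = 13100^0.48 = 94.69
g^-0.22 = 1.35^-0.22 = 0.9361
D = 0.061 × 32.67 × 33.49 × 94.69 × 0.9361 = 5916 m
   = 5.916 km

D ≈ 5.92 km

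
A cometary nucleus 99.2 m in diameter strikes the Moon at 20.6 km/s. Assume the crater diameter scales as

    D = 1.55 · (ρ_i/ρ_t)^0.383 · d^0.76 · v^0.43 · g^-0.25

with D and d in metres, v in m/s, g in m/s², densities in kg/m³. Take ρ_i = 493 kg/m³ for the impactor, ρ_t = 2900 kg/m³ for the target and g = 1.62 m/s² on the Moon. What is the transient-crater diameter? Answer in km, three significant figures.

In SI units: v = 20600 m/s.
(ρ_i/ρ_t)^0.383 = (493/2900)^0.383 = 0.5073
d^0.76 = 99.2^0.76 = 32.91
v^0.43 = 20600^0.43 = 71.61
g^-0.25 = 1.62^-0.25 = 0.8864
D = 1.55 × 0.5073 × 32.91 × 71.61 × 0.8864 = 1643 m
   = 1.643 km

D ≈ 1.64 km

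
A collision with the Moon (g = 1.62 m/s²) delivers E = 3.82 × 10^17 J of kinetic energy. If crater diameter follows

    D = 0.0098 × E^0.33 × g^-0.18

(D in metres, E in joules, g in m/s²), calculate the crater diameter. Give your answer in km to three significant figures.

E^0.33 = (3.82 × 10^17)^0.33 = 6.340 × 10^5
g^-0.18 = 1.62^-0.18 = 0.9168
D = 0.0098 × 6.340 × 10^5 × 0.9168 = 5696 m
   = 5.696 km

D ≈ 5.70 km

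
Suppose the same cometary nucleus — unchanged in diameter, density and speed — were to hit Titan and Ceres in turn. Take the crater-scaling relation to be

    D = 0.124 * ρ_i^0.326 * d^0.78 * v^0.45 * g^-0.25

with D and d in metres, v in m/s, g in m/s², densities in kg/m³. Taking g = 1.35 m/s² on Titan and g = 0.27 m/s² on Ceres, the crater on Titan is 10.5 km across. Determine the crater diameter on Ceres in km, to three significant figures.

D ≈ 15.7 km

All impactor-dependent factors cancel in the ratio, leaving D_Ceres/D_Titan = (g_Ceres/g_Titan)^-0.25.
(0.27/1.35)^-0.25 = 0.2000^-0.25 = 1.495
D_Ceres = 1.495 × 10.5 km = 15.7 km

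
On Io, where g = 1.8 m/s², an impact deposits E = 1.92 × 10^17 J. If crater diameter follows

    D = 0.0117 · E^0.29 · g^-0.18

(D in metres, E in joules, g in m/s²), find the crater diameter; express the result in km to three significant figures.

D ≈ 1.08 km

E^0.29 = (1.92 × 10^17)^0.29 = 1.028 × 10^5
g^-0.18 = 1.8^-0.18 = 0.8996
D = 0.0117 × 1.028 × 10^5 × 0.8996 = 1082 m
   = 1.082 km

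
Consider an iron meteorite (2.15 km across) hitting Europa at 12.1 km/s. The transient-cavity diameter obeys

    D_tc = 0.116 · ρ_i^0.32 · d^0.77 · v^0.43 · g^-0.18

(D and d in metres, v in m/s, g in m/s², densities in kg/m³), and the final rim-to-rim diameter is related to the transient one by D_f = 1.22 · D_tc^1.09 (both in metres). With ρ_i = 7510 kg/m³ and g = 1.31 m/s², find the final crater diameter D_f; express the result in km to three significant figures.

D_f ≈ 128 km

In SI: d = 2150 m, v = 12100 m/s.
ρ_i^0.32 = 7510^0.32 = 17.39
d^0.77 = 2150^0.77 = 368.1
v^0.43 = 12100^0.43 = 56.96
g^-0.18 = 1.31^-0.18 = 0.9526
D_tc = 0.116 × 17.39 × 368.1 × 56.96 × 0.9526 = 40290 m
D_f = 1.22 × (40290)^1.09 = 1.277 × 10^5 m
     = 127.7 km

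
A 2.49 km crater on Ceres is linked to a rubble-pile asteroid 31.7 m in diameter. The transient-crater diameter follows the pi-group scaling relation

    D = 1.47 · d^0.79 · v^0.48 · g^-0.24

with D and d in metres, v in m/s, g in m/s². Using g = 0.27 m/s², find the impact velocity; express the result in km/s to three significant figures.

Rearranging for v: v = [D / (1.47 · 31.7^0.79 · 0.27^-0.24)]^(1/0.48).
D = 2490 m.
31.7^0.79 = 15.34
0.27^-0.24 = 1.369
Denominator = 1.47 × 15.34 × 1.369 = 30.87
D / 30.87 = 2490 / 30.87 = 80.66
v = 80.66^(1/0.48) = 80.66^2.0833 = 9379 m/s

v ≈ 9.38 km/s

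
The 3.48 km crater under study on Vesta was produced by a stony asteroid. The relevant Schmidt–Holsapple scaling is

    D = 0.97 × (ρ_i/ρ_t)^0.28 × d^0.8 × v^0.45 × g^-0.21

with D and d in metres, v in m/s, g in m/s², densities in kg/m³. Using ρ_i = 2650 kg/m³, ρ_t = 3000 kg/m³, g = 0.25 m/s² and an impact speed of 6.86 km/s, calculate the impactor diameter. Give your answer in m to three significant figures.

d ≈ 140 m

Rearranging for d: d = [D / (0.97 · (2650/3000)^0.28 · 6860^0.45 · 0.25^-0.21)]^(1/0.8).
D = 3480 m.
(2650/3000)^0.28 = 0.9659
6860^0.45 = 53.25
0.25^-0.21 = 1.338
Denominator = 0.97 × 0.9659 × 53.25 × 1.338 = 66.75
D / 66.75 = 3480 / 66.75 = 52.13
d = 52.13^(1/0.8) = 52.13^1.25 = 140.1 m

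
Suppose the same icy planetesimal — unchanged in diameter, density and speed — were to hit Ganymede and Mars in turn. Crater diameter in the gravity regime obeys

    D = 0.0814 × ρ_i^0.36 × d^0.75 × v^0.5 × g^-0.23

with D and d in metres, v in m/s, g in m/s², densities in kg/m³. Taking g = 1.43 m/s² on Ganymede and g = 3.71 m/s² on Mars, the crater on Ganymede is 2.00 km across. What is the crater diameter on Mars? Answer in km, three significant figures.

D ≈ 1.61 km

All impactor-dependent factors cancel in the ratio, leaving D_Mars/D_Ganymede = (g_Mars/g_Ganymede)^-0.23.
(3.71/1.43)^-0.23 = 2.594^-0.23 = 0.8031
D_Mars = 0.8031 × 2.00 km = 1.61 km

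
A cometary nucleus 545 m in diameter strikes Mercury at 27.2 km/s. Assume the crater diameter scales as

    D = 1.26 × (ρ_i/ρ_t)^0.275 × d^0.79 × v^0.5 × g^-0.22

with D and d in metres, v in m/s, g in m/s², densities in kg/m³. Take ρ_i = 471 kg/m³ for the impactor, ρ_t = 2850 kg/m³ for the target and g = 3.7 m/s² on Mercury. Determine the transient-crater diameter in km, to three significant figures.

D ≈ 13.8 km

In SI units: v = 27200 m/s.
(ρ_i/ρ_t)^0.275 = (471/2850)^0.275 = 0.6095
d^0.79 = 545^0.79 = 145.1
v^0.5 = 27200^0.5 = 164.9
g^-0.22 = 3.7^-0.22 = 0.7499
D = 1.26 × 0.6095 × 145.1 × 164.9 × 0.7499 = 13780 m
   = 13.78 km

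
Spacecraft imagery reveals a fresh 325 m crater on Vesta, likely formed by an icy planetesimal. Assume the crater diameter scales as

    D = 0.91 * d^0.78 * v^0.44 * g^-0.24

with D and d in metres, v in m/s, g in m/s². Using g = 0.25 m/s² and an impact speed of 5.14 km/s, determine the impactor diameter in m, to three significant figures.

d ≈ 9.87 m

Rearranging for d: d = [D / (0.91 · 5140^0.44 · 0.25^-0.24)]^(1/0.78).
5140^0.44 = 42.94
0.25^-0.24 = 1.395
Denominator = 0.91 × 42.94 × 1.395 = 54.51
D / 54.51 = 325 / 54.51 = 5.962
d = 5.962^(1/0.78) = 5.962^1.2821 = 9.866 m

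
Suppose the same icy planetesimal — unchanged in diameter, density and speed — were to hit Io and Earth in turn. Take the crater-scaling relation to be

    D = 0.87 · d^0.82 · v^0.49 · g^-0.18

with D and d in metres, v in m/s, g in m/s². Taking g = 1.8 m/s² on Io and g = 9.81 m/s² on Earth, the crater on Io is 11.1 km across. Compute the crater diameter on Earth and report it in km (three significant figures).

D ≈ 8.18 km

All impactor-dependent factors cancel in the ratio, leaving D_Earth/D_Io = (g_Earth/g_Io)^-0.18.
(9.81/1.8)^-0.18 = 5.450^-0.18 = 0.7370
D_Earth = 0.7370 × 11.1 km = 8.18 km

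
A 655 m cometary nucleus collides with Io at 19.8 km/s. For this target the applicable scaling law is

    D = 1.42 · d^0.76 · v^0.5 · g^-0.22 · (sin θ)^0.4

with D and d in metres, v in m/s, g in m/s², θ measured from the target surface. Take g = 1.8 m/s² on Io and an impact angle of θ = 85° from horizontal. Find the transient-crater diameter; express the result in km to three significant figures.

D ≈ 24.2 km

In SI units: v = 19800 m/s.
d^0.76 = 655^0.76 = 138.1
v^0.5 = 19800^0.5 = 140.7
g^-0.22 = 1.8^-0.22 = 0.8787
(sin 85°)^0.4 = 0.9962^0.4 = 0.9985
D = 1.42 × 138.1 × 140.7 × 0.8787 × 0.9985 = 24208 m
   = 24.21 km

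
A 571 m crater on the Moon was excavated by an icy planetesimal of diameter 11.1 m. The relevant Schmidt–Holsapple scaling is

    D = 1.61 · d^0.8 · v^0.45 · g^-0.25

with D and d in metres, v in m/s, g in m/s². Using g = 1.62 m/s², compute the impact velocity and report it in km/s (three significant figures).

v ≈ 8.40 km/s

Rearranging for v: v = [D / (1.61 · 11.1^0.8 · 1.62^-0.25)]^(1/0.45).
11.1^0.8 = 6.859
1.62^-0.25 = 0.8864
Denominator = 1.61 × 6.859 × 0.8864 = 9.789
D / 9.789 = 571 / 9.789 = 58.33
v = 58.33^(1/0.45) = 58.33^2.2222 = 8398 m/s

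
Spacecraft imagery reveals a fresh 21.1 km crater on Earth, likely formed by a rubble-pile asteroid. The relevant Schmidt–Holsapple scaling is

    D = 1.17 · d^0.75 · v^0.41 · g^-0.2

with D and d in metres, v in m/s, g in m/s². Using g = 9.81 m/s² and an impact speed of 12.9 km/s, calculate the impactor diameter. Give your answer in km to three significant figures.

d ≈ 4.92 km

Rearranging for d: d = [D / (1.17 · 12900^0.41 · 9.81^-0.2)]^(1/0.75).
D = 21100 m.
12900^0.41 = 48.46
9.81^-0.2 = 0.6334
Denominator = 1.17 × 48.46 × 0.6334 = 35.91
D / 35.91 = 21100 / 35.91 = 587.6
d = 587.6^(1/0.75) = 587.6^1.3333 = 4921 m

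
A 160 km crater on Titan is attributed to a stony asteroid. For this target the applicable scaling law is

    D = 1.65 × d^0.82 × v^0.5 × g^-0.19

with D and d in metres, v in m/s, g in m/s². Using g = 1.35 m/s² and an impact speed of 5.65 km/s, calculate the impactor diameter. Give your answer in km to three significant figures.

Rearranging for d: d = [D / (1.65 · 5650^0.5 · 1.35^-0.19)]^(1/0.82).
D = 160000 m.
5650^0.5 = 75.17
1.35^-0.19 = 0.9446
Denominator = 1.65 × 75.17 × 0.9446 = 117.2
D / 117.2 = 160000 / 117.2 = 1365
d = 1365^(1/0.82) = 1365^1.2195 = 6657 m

d ≈ 6.66 km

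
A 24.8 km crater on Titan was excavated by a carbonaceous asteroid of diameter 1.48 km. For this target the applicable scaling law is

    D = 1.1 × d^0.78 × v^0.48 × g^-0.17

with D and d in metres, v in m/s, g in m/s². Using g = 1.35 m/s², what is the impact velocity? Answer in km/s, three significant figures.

Rearranging for v: v = [D / (1.1 · 1480^0.78 · 1.35^-0.17)]^(1/0.48).
D = 24800 m.
1480^0.78 = 297.0
1.35^-0.17 = 0.9503
Denominator = 1.1 × 297.0 × 0.9503 = 310.5
D / 310.5 = 24800 / 310.5 = 79.87
v = 79.87^(1/0.48) = 79.87^2.0833 = 9188 m/s

v ≈ 9.19 km/s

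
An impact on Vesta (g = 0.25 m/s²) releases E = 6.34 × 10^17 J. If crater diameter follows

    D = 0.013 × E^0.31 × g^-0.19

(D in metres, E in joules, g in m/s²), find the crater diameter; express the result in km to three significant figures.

D ≈ 5.58 km

E^0.31 = (6.34 × 10^17)^0.31 = 3.301 × 10^5
g^-0.19 = 0.25^-0.19 = 1.301
D = 0.013 × 3.301 × 10^5 × 1.301 = 5583 m
   = 5.583 km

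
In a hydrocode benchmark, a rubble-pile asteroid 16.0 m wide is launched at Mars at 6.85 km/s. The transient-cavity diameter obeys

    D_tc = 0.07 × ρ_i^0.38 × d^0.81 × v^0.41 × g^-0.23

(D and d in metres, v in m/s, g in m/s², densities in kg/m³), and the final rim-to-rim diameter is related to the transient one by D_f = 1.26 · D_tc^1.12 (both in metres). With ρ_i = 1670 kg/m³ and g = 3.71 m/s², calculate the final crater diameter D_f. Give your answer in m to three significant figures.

v = 6850 m/s.
ρ_i^0.38 = 1670^0.38 = 16.77
d^0.81 = 16^0.81 = 9.448
v^0.41 = 6850^0.41 = 37.38
g^-0.23 = 3.71^-0.23 = 0.7397
D_tc = 0.07 × 16.77 × 9.448 × 37.38 × 0.7397 = 306.7 m
D_f = 1.26 × (306.7)^1.12 = 768.2 m

D_f ≈ 768 m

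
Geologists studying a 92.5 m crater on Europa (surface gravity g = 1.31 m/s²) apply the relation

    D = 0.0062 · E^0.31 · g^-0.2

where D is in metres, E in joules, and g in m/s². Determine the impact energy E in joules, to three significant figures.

E ≈ 3.46 × 10^13 J

Rearranging: E = [D / (0.0062 · g^-0.2)]^(1/0.31).
g^-0.2 = 1.31^-0.2 = 0.9474
D / (0.0062 × 0.9474) = 92.5 / (5.874 × 10^-3) = 1.575 × 10^4
E = (1.575 × 10^4)^3.2258 = 3.464 × 10^13 J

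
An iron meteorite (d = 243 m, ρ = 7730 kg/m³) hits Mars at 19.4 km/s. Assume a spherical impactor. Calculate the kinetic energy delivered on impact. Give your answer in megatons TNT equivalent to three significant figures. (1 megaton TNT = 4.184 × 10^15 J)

v = 19400 m/s.
Mass m = (π/6) ρ d³ = (π/6) × 7730 × (243)³ = 5.808 × 10^10 kg
E = ½ m v² = 0.5 × 5.808 × 10^10 × (19400)² = 1.093 × 10^19 J
   = 1.093 × 10^19 / 4.184×10^15 = 2612 Mt

E ≈ 2610 Mt TNT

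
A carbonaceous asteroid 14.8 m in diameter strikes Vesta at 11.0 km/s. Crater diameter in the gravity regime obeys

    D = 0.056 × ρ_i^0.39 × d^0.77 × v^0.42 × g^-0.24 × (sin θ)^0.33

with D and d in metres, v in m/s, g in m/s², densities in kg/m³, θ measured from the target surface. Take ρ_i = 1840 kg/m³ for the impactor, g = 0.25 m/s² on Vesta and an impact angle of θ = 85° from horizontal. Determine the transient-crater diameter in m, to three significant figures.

In SI units: v = 11000 m/s.
ρ_i^0.39 = 1840^0.39 = 18.76
d^0.77 = 14.8^0.77 = 7.963
v^0.42 = 11000^0.42 = 49.82
g^-0.24 = 0.25^-0.24 = 1.395
(sin 85°)^0.33 = 0.9962^0.33 = 0.9987
D = 0.056 × 18.76 × 7.963 × 49.82 × 1.395 × 0.9987 = 580.6 m

D ≈ 581 m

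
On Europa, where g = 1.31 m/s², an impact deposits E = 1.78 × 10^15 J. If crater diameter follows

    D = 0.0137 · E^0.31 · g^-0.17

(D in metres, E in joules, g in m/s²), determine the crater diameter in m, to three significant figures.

E^0.31 = (1.78 × 10^15)^0.31 = 5.341 × 10^4
g^-0.17 = 1.31^-0.17 = 0.9551
D = 0.0137 × 5.341 × 10^4 × 0.9551 = 698.9 m

D ≈ 699 m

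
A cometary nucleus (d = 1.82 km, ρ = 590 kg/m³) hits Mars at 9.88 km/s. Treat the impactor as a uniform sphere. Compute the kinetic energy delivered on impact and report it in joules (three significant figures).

E ≈ 9.09 × 10^19 J

d = 1820 m; v = 9880 m/s.
Mass m = (π/6) ρ d³ = (π/6) × 590 × (1820)³ = 1.862 × 10^12 kg
E = ½ m v² = 0.5 × 1.862 × 10^12 × (9880)² = 9.088 × 10^19 J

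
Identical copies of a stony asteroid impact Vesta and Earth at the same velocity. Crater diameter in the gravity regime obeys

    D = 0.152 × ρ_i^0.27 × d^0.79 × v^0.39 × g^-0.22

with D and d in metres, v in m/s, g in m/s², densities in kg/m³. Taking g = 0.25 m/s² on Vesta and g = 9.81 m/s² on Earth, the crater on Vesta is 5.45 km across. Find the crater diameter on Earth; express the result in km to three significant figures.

D ≈ 2.43 km

All impactor-dependent factors cancel in the ratio, leaving D_Earth/D_Vesta = (g_Earth/g_Vesta)^-0.22.
(9.81/0.25)^-0.22 = 39.24^-0.22 = 0.4460
D_Earth = 0.4460 × 5.45 km = 2.43 km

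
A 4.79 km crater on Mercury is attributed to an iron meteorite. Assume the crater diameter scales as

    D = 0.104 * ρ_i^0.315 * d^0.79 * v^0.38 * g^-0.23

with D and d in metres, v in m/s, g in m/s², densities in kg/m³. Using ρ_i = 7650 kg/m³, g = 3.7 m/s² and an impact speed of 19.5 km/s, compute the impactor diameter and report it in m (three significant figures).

d ≈ 286 m

Rearranging for d: d = [D / (0.104 · 7650^0.315 · 19500^0.38 · 3.7^-0.23)]^(1/0.79).
D = 4790 m.
7650^0.315 = 16.72
19500^0.38 = 42.68
3.7^-0.23 = 0.7401
Denominator = 0.104 × 16.72 × 42.68 × 0.7401 = 54.93
D / 54.93 = 4790 / 54.93 = 87.20
d = 87.20^(1/0.79) = 87.20^1.2658 = 286.0 m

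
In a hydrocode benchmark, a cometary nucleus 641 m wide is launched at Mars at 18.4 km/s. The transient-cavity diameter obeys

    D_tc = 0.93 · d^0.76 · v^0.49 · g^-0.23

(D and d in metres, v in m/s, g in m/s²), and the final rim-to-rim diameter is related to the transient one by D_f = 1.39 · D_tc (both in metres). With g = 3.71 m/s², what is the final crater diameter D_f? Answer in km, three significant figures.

D_f ≈ 16.0 km

v = 18400 m/s.
d^0.76 = 641^0.76 = 135.9
v^0.49 = 18400^0.49 = 123.0
g^-0.23 = 3.71^-0.23 = 0.7397
D_tc = 0.93 × 135.9 × 123.0 × 0.7397 = 11500 m
D_f = 1.39 × 11500 = 15985 m
     = 15.98 km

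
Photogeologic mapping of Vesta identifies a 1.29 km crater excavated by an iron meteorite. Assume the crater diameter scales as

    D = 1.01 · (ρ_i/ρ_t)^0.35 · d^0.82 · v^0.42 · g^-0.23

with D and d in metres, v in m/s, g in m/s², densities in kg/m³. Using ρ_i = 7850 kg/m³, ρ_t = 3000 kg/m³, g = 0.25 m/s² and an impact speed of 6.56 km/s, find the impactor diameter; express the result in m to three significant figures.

d ≈ 30.6 m

Rearranging for d: d = [D / (1.01 · (7850/3000)^0.35 · 6560^0.42 · 0.25^-0.23)]^(1/0.82).
D = 1290 m.
(7850/3000)^0.35 = 1.400
6560^0.42 = 40.10
0.25^-0.23 = 1.376
Denominator = 1.01 × 1.400 × 40.10 × 1.376 = 78.02
D / 78.02 = 1290 / 78.02 = 16.53
d = 16.53^(1/0.82) = 16.53^1.2195 = 30.60 m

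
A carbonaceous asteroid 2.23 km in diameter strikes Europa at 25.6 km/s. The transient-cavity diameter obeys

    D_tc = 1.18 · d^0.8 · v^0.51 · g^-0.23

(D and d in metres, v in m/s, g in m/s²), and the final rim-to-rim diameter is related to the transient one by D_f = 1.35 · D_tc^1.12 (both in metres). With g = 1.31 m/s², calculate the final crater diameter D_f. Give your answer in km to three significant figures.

In SI: d = 2230 m, v = 25600 m/s.
d^0.8 = 2230^0.8 = 477.1
v^0.51 = 25600^0.51 = 177.1
g^-0.23 = 1.31^-0.23 = 0.9398
D_tc = 1.18 × 477.1 × 177.1 × 0.9398 = 93700 m
D_f = 1.35 × (93700)^1.12 = 4.997 × 10^5 m
     = 499.7 km

D_f ≈ 500 km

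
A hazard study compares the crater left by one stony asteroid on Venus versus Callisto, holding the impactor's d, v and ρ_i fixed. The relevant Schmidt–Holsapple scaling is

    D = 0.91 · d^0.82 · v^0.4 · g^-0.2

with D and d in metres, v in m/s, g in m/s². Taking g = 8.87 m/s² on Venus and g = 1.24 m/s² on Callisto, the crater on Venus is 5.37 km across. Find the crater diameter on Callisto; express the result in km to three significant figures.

D ≈ 7.96 km

All impactor-dependent factors cancel in the ratio, leaving D_Callisto/D_Venus = (g_Callisto/g_Venus)^-0.2.
(1.24/8.87)^-0.2 = 0.1398^-0.2 = 1.482
D_Callisto = 1.482 × 5.37 km = 7.96 km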